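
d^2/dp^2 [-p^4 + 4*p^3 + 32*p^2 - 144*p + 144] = -12*p^2 + 24*p + 64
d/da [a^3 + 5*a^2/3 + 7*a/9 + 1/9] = 3*a^2 + 10*a/3 + 7/9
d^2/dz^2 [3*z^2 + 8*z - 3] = 6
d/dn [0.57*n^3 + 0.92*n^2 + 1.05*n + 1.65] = 1.71*n^2 + 1.84*n + 1.05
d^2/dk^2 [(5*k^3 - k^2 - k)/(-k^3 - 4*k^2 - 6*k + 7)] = 2*(21*k^6 + 93*k^5 - 216*k^4 - 285*k^3 + 756*k^2 - 651*k + 91)/(k^9 + 12*k^8 + 66*k^7 + 187*k^6 + 228*k^5 - 156*k^4 - 645*k^3 - 168*k^2 + 882*k - 343)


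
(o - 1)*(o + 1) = o^2 - 1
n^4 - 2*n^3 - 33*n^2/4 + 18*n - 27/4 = (n - 3)*(n - 3/2)*(n - 1/2)*(n + 3)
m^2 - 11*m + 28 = (m - 7)*(m - 4)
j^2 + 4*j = j*(j + 4)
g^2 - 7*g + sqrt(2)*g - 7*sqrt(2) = (g - 7)*(g + sqrt(2))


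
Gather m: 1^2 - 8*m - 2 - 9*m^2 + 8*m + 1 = -9*m^2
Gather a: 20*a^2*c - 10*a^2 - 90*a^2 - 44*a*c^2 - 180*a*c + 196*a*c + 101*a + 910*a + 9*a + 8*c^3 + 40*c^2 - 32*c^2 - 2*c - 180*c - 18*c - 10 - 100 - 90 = a^2*(20*c - 100) + a*(-44*c^2 + 16*c + 1020) + 8*c^3 + 8*c^2 - 200*c - 200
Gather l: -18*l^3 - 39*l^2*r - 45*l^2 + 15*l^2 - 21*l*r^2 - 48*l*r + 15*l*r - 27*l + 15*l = -18*l^3 + l^2*(-39*r - 30) + l*(-21*r^2 - 33*r - 12)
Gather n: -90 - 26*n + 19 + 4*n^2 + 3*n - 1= 4*n^2 - 23*n - 72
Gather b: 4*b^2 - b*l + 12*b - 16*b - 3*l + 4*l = 4*b^2 + b*(-l - 4) + l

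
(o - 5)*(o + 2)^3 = o^4 + o^3 - 18*o^2 - 52*o - 40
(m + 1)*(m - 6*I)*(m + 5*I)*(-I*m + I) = -I*m^4 - m^3 - 29*I*m^2 + m + 30*I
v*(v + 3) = v^2 + 3*v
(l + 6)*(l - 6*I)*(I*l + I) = I*l^3 + 6*l^2 + 7*I*l^2 + 42*l + 6*I*l + 36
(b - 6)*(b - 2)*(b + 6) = b^3 - 2*b^2 - 36*b + 72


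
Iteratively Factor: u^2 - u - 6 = (u - 3)*(u + 2)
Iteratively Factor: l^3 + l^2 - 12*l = (l)*(l^2 + l - 12) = l*(l - 3)*(l + 4)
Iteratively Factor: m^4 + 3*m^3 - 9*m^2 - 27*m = (m)*(m^3 + 3*m^2 - 9*m - 27) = m*(m + 3)*(m^2 - 9) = m*(m + 3)^2*(m - 3)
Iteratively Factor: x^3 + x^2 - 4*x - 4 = (x + 2)*(x^2 - x - 2) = (x + 1)*(x + 2)*(x - 2)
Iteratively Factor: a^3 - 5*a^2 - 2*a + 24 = (a - 4)*(a^2 - a - 6) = (a - 4)*(a - 3)*(a + 2)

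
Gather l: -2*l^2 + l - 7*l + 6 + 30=-2*l^2 - 6*l + 36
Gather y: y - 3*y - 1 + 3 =2 - 2*y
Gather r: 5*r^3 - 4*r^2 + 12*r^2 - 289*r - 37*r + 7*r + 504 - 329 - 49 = 5*r^3 + 8*r^2 - 319*r + 126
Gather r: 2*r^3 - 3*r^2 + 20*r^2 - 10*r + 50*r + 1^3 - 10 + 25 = 2*r^3 + 17*r^2 + 40*r + 16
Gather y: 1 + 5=6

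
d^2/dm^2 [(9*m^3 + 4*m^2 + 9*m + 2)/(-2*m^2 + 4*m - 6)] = 2*(-13*m^3 + 96*m^2 - 75*m - 46)/(m^6 - 6*m^5 + 21*m^4 - 44*m^3 + 63*m^2 - 54*m + 27)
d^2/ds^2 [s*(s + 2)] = 2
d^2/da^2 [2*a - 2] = 0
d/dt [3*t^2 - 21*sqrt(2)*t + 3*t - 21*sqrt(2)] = 6*t - 21*sqrt(2) + 3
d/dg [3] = 0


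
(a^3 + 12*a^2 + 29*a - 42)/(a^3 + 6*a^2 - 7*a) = (a + 6)/a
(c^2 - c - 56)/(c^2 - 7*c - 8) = (c + 7)/(c + 1)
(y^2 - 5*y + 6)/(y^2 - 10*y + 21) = (y - 2)/(y - 7)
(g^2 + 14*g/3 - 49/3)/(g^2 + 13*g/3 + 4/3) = (3*g^2 + 14*g - 49)/(3*g^2 + 13*g + 4)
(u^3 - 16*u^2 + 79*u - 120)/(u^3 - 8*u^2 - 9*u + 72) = (u - 5)/(u + 3)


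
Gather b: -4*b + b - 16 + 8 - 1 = -3*b - 9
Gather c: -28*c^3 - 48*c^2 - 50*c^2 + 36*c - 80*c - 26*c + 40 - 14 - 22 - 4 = -28*c^3 - 98*c^2 - 70*c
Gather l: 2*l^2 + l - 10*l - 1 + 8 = 2*l^2 - 9*l + 7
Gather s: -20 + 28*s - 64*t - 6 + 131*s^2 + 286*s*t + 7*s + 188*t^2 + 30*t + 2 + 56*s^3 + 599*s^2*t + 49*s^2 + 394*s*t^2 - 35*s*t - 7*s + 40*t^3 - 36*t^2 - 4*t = 56*s^3 + s^2*(599*t + 180) + s*(394*t^2 + 251*t + 28) + 40*t^3 + 152*t^2 - 38*t - 24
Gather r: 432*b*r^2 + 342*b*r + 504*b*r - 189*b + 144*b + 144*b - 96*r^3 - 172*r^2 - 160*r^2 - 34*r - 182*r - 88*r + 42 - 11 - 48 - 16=99*b - 96*r^3 + r^2*(432*b - 332) + r*(846*b - 304) - 33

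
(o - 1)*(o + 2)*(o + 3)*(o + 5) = o^4 + 9*o^3 + 21*o^2 - o - 30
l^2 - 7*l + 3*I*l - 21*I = (l - 7)*(l + 3*I)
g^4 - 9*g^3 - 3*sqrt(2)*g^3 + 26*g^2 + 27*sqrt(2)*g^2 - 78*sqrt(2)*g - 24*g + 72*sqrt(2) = (g - 4)*(g - 3)*(g - 2)*(g - 3*sqrt(2))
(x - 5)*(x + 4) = x^2 - x - 20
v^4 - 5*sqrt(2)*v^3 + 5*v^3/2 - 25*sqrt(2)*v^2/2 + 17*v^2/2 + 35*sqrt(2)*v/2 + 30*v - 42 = (v - 1)*(v + 7/2)*(v - 3*sqrt(2))*(v - 2*sqrt(2))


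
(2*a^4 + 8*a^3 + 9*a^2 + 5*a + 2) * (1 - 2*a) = -4*a^5 - 14*a^4 - 10*a^3 - a^2 + a + 2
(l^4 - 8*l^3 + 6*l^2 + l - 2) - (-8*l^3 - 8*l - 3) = l^4 + 6*l^2 + 9*l + 1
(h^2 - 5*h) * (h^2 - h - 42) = h^4 - 6*h^3 - 37*h^2 + 210*h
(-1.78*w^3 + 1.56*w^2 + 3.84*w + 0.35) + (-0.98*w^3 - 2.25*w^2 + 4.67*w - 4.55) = -2.76*w^3 - 0.69*w^2 + 8.51*w - 4.2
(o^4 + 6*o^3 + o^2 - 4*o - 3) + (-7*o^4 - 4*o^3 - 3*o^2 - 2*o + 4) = -6*o^4 + 2*o^3 - 2*o^2 - 6*o + 1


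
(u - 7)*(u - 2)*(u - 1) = u^3 - 10*u^2 + 23*u - 14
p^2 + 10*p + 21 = (p + 3)*(p + 7)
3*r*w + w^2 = w*(3*r + w)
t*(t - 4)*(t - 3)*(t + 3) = t^4 - 4*t^3 - 9*t^2 + 36*t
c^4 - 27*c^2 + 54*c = c*(c - 3)^2*(c + 6)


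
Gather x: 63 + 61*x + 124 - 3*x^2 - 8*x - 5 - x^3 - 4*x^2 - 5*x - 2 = -x^3 - 7*x^2 + 48*x + 180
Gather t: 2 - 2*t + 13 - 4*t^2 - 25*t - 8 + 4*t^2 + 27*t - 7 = 0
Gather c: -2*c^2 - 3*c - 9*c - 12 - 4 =-2*c^2 - 12*c - 16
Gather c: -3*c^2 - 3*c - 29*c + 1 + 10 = -3*c^2 - 32*c + 11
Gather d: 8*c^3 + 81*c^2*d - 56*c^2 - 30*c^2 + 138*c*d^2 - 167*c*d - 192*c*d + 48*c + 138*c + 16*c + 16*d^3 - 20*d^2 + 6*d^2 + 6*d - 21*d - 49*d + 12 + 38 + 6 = 8*c^3 - 86*c^2 + 202*c + 16*d^3 + d^2*(138*c - 14) + d*(81*c^2 - 359*c - 64) + 56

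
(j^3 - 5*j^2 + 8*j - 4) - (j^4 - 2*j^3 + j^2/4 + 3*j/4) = -j^4 + 3*j^3 - 21*j^2/4 + 29*j/4 - 4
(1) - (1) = 0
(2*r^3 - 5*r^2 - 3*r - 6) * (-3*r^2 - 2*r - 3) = -6*r^5 + 11*r^4 + 13*r^3 + 39*r^2 + 21*r + 18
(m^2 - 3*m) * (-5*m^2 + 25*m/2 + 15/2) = -5*m^4 + 55*m^3/2 - 30*m^2 - 45*m/2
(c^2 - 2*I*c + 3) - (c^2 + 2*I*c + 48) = -4*I*c - 45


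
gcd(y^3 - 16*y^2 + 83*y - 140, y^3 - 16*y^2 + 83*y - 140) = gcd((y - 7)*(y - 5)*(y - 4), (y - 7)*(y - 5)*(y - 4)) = y^3 - 16*y^2 + 83*y - 140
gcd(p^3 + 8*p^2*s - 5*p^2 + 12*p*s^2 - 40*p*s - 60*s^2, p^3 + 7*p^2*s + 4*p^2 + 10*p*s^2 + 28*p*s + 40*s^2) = p + 2*s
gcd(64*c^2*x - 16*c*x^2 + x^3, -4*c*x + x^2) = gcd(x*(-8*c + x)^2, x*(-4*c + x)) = x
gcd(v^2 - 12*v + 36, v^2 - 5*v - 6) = v - 6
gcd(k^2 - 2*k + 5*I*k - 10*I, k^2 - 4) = k - 2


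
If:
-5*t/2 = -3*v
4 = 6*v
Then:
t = 4/5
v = 2/3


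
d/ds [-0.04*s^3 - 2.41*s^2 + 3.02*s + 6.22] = -0.12*s^2 - 4.82*s + 3.02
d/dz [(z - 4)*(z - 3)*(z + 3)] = 3*z^2 - 8*z - 9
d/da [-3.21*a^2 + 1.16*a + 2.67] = 1.16 - 6.42*a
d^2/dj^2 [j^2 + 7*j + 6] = 2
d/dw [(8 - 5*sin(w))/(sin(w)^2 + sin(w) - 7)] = (5*sin(w)^2 - 16*sin(w) + 27)*cos(w)/(sin(w)^2 + sin(w) - 7)^2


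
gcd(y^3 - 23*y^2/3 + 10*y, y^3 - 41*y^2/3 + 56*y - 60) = y^2 - 23*y/3 + 10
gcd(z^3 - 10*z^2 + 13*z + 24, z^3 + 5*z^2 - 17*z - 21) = z^2 - 2*z - 3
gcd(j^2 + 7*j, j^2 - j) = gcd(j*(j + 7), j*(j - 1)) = j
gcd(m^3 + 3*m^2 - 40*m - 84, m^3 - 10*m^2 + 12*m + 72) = m^2 - 4*m - 12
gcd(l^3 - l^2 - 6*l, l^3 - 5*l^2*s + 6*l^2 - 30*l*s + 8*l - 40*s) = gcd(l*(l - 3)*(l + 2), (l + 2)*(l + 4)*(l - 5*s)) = l + 2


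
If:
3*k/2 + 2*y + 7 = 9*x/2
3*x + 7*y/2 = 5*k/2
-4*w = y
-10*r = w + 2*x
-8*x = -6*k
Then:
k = 392/97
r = -581/970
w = -7/97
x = 294/97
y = 28/97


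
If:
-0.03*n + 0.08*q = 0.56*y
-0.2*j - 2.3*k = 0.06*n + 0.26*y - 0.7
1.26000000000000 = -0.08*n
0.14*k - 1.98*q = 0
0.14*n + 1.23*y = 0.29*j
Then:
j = -3.98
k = 0.97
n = -15.75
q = 0.07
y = 0.85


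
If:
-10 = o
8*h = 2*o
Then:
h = -5/2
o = -10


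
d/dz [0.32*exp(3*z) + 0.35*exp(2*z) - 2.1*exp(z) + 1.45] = (0.96*exp(2*z) + 0.7*exp(z) - 2.1)*exp(z)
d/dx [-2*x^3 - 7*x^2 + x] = -6*x^2 - 14*x + 1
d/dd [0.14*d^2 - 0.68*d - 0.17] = 0.28*d - 0.68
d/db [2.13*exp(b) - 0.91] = 2.13*exp(b)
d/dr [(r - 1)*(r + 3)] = 2*r + 2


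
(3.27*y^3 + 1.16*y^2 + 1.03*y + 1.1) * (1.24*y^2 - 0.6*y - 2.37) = 4.0548*y^5 - 0.5236*y^4 - 7.1687*y^3 - 2.0032*y^2 - 3.1011*y - 2.607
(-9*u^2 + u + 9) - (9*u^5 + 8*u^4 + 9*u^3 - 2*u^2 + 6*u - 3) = -9*u^5 - 8*u^4 - 9*u^3 - 7*u^2 - 5*u + 12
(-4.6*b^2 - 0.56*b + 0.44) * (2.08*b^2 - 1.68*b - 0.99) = -9.568*b^4 + 6.5632*b^3 + 6.41*b^2 - 0.1848*b - 0.4356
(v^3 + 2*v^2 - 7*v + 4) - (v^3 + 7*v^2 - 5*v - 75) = -5*v^2 - 2*v + 79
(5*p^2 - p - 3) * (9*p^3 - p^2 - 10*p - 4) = 45*p^5 - 14*p^4 - 76*p^3 - 7*p^2 + 34*p + 12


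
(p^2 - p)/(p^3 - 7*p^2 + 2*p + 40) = p*(p - 1)/(p^3 - 7*p^2 + 2*p + 40)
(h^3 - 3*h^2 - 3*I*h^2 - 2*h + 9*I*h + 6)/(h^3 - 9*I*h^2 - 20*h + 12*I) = (h - 3)/(h - 6*I)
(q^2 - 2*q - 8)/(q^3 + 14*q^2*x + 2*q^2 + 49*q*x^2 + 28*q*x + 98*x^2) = (q - 4)/(q^2 + 14*q*x + 49*x^2)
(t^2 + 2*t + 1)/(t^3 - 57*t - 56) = (t + 1)/(t^2 - t - 56)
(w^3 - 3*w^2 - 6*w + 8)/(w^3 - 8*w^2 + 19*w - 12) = (w + 2)/(w - 3)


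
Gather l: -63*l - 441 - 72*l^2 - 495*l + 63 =-72*l^2 - 558*l - 378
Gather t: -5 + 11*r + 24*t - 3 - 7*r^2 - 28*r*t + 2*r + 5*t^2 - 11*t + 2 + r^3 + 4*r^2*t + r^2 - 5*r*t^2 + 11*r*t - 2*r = r^3 - 6*r^2 + 11*r + t^2*(5 - 5*r) + t*(4*r^2 - 17*r + 13) - 6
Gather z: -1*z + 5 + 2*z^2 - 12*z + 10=2*z^2 - 13*z + 15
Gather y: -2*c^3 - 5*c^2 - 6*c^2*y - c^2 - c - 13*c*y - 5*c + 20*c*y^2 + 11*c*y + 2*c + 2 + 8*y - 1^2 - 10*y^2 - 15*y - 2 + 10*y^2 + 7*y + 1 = -2*c^3 - 6*c^2 + 20*c*y^2 - 4*c + y*(-6*c^2 - 2*c)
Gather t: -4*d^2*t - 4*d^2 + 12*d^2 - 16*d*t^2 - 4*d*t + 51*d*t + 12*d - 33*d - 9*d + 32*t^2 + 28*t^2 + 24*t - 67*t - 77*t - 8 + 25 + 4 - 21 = 8*d^2 - 30*d + t^2*(60 - 16*d) + t*(-4*d^2 + 47*d - 120)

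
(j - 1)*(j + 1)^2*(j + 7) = j^4 + 8*j^3 + 6*j^2 - 8*j - 7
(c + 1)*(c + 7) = c^2 + 8*c + 7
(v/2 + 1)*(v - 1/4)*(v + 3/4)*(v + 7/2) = v^4/2 + 3*v^3 + 153*v^2/32 + 79*v/64 - 21/32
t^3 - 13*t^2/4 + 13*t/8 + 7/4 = (t - 2)*(t - 7/4)*(t + 1/2)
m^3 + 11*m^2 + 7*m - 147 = (m - 3)*(m + 7)^2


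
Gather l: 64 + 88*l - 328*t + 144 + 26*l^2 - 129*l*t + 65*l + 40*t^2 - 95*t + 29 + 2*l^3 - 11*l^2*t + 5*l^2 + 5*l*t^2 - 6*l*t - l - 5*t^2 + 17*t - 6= 2*l^3 + l^2*(31 - 11*t) + l*(5*t^2 - 135*t + 152) + 35*t^2 - 406*t + 231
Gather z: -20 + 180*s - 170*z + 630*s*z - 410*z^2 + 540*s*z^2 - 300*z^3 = 180*s - 300*z^3 + z^2*(540*s - 410) + z*(630*s - 170) - 20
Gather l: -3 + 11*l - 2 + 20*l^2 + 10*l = 20*l^2 + 21*l - 5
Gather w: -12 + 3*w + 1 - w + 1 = 2*w - 10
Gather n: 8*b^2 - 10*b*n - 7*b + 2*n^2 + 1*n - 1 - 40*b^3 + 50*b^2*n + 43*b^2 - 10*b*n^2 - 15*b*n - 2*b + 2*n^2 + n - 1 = -40*b^3 + 51*b^2 - 9*b + n^2*(4 - 10*b) + n*(50*b^2 - 25*b + 2) - 2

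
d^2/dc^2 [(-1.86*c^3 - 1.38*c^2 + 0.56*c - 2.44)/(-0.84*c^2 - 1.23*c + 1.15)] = (-3.5527136788005e-15*c^4 + 5.579604*c^3 + 2.542644*c^2 + 26.639388*c + 14.162892)/(0.592704*c^6 + 2.603664*c^5 + 1.378188*c^4 - 5.268213*c^3 - 1.886805*c^2 + 4.880025*c - 1.520875)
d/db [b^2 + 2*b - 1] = 2*b + 2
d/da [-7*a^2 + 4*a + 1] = 4 - 14*a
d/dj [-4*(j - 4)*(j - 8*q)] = -8*j + 32*q + 16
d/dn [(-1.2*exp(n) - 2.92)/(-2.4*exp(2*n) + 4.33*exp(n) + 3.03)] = (-2.88*exp(2*n) - 14.016*exp(n) + 9.0076)*exp(n)/(5.76*exp(4*n) - 20.784*exp(3*n) + 4.2049*exp(2*n) + 26.2398*exp(n) + 9.1809)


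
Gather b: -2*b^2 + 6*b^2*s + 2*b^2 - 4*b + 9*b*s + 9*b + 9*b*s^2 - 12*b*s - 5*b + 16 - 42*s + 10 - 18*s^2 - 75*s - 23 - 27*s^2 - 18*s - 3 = 6*b^2*s + b*(9*s^2 - 3*s) - 45*s^2 - 135*s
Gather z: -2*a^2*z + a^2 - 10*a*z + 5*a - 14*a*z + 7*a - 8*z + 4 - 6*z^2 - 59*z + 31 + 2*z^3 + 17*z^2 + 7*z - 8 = a^2 + 12*a + 2*z^3 + 11*z^2 + z*(-2*a^2 - 24*a - 60) + 27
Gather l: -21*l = -21*l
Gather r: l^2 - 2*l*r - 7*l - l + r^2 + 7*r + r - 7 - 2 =l^2 - 8*l + r^2 + r*(8 - 2*l) - 9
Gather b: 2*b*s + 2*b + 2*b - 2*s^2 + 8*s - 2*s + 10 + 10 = b*(2*s + 4) - 2*s^2 + 6*s + 20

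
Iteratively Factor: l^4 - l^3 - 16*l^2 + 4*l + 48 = (l - 2)*(l^3 + l^2 - 14*l - 24) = (l - 4)*(l - 2)*(l^2 + 5*l + 6) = (l - 4)*(l - 2)*(l + 3)*(l + 2)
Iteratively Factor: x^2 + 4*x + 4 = (x + 2)*(x + 2)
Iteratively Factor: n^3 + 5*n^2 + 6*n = (n + 3)*(n^2 + 2*n) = (n + 2)*(n + 3)*(n)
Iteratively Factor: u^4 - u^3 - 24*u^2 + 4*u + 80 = (u + 2)*(u^3 - 3*u^2 - 18*u + 40) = (u + 2)*(u + 4)*(u^2 - 7*u + 10) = (u - 2)*(u + 2)*(u + 4)*(u - 5)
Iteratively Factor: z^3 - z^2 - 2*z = (z)*(z^2 - z - 2) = z*(z + 1)*(z - 2)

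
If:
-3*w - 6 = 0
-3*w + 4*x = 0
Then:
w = -2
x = -3/2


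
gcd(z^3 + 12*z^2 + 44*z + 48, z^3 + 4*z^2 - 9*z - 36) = z + 4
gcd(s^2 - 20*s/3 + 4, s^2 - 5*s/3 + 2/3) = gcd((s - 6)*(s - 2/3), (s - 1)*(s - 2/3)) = s - 2/3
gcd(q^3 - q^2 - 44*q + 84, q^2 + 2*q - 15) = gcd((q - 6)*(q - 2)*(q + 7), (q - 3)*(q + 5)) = 1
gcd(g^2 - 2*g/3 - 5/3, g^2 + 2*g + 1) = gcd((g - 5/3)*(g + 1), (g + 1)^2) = g + 1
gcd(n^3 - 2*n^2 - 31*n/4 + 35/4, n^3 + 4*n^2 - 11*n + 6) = n - 1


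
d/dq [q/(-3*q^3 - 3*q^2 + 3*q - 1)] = (6*q^3 + 3*q^2 - 1)/(9*q^6 + 18*q^5 - 9*q^4 - 12*q^3 + 15*q^2 - 6*q + 1)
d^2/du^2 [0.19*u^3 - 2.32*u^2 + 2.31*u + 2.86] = 1.14*u - 4.64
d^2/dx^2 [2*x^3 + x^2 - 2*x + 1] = 12*x + 2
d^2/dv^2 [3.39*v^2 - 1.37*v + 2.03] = 6.78000000000000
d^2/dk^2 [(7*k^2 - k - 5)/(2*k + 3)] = 98/(8*k^3 + 36*k^2 + 54*k + 27)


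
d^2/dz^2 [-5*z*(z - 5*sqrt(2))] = -10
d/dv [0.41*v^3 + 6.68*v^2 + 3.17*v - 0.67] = 1.23*v^2 + 13.36*v + 3.17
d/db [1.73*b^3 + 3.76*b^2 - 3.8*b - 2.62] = 5.19*b^2 + 7.52*b - 3.8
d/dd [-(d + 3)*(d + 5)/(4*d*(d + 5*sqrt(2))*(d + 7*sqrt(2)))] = (d^4 + 16*d^3 - 25*d^2 + 96*sqrt(2)*d^2 + 360*sqrt(2)*d + 1050)/(4*d^2*(d^4 + 24*sqrt(2)*d^3 + 428*d^2 + 1680*sqrt(2)*d + 4900))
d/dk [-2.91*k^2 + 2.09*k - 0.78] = 2.09 - 5.82*k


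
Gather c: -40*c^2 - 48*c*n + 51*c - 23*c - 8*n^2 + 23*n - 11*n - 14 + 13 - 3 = -40*c^2 + c*(28 - 48*n) - 8*n^2 + 12*n - 4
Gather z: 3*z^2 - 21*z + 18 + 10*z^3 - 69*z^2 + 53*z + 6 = 10*z^3 - 66*z^2 + 32*z + 24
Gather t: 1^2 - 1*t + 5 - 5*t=6 - 6*t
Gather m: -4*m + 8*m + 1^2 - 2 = 4*m - 1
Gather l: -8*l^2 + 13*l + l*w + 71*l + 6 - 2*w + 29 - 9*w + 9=-8*l^2 + l*(w + 84) - 11*w + 44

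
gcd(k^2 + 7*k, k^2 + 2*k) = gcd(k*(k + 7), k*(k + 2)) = k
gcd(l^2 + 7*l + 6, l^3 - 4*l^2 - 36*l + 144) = l + 6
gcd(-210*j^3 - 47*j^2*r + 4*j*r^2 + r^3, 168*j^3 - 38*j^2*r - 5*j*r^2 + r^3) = -42*j^2 - j*r + r^2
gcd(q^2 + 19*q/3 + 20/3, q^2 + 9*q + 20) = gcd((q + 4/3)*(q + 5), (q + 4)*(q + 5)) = q + 5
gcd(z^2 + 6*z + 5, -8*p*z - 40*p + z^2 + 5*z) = z + 5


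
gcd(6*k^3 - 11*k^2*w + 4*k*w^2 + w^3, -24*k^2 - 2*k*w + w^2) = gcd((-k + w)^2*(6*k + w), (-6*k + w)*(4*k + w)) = 1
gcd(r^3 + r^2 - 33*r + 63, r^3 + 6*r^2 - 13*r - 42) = r^2 + 4*r - 21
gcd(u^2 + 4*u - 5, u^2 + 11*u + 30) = u + 5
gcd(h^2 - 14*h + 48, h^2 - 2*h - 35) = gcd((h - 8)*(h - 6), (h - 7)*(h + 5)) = 1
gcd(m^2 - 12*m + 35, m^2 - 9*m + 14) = m - 7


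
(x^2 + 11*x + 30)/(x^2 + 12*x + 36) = (x + 5)/(x + 6)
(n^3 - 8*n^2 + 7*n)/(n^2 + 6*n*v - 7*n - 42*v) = n*(n - 1)/(n + 6*v)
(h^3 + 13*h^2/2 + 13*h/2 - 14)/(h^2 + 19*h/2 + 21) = (h^2 + 3*h - 4)/(h + 6)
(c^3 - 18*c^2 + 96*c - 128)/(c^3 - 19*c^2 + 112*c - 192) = (c - 2)/(c - 3)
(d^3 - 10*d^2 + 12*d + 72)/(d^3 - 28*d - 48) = (d - 6)/(d + 4)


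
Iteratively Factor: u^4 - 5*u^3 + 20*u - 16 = (u - 1)*(u^3 - 4*u^2 - 4*u + 16) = (u - 1)*(u + 2)*(u^2 - 6*u + 8) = (u - 4)*(u - 1)*(u + 2)*(u - 2)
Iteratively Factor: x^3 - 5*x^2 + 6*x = (x - 2)*(x^2 - 3*x) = (x - 3)*(x - 2)*(x)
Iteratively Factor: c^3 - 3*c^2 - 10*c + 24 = (c + 3)*(c^2 - 6*c + 8) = (c - 2)*(c + 3)*(c - 4)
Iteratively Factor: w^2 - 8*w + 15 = (w - 5)*(w - 3)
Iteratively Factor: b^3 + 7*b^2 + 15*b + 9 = (b + 1)*(b^2 + 6*b + 9) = (b + 1)*(b + 3)*(b + 3)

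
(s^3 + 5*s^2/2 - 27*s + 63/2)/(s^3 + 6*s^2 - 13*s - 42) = (s - 3/2)/(s + 2)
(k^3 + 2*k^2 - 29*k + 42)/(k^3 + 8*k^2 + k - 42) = (k - 3)/(k + 3)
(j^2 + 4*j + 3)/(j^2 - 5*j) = (j^2 + 4*j + 3)/(j*(j - 5))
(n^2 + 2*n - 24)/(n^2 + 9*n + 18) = (n - 4)/(n + 3)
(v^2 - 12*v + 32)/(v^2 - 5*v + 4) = (v - 8)/(v - 1)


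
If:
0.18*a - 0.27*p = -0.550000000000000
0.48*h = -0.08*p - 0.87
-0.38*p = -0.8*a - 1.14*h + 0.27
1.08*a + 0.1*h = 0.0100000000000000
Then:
No Solution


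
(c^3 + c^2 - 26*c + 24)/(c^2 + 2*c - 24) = c - 1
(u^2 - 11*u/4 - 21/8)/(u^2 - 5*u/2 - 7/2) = (u + 3/4)/(u + 1)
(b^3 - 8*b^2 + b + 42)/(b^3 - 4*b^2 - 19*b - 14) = (b - 3)/(b + 1)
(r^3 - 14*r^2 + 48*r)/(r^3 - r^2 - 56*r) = (r - 6)/(r + 7)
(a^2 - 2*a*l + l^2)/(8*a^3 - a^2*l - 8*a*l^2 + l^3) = (a - l)/(8*a^2 + 7*a*l - l^2)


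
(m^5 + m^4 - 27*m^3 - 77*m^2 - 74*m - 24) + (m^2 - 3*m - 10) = m^5 + m^4 - 27*m^3 - 76*m^2 - 77*m - 34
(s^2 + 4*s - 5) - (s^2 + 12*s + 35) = -8*s - 40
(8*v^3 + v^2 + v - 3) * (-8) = -64*v^3 - 8*v^2 - 8*v + 24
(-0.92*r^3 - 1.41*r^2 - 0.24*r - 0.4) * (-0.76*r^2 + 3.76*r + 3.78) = 0.6992*r^5 - 2.3876*r^4 - 8.5968*r^3 - 5.9282*r^2 - 2.4112*r - 1.512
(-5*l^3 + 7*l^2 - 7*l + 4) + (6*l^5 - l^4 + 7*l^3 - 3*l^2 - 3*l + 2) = 6*l^5 - l^4 + 2*l^3 + 4*l^2 - 10*l + 6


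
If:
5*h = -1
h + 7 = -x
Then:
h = -1/5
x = -34/5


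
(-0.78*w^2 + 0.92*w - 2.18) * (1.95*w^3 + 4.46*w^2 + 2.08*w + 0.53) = -1.521*w^5 - 1.6848*w^4 - 1.7702*w^3 - 8.2226*w^2 - 4.0468*w - 1.1554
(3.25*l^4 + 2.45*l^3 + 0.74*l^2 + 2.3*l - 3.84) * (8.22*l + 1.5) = 26.715*l^5 + 25.014*l^4 + 9.7578*l^3 + 20.016*l^2 - 28.1148*l - 5.76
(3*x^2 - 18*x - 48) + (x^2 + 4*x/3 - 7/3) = 4*x^2 - 50*x/3 - 151/3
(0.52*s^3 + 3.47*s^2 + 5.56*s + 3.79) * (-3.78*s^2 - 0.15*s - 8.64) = -1.9656*s^5 - 13.1946*s^4 - 26.0301*s^3 - 45.141*s^2 - 48.6069*s - 32.7456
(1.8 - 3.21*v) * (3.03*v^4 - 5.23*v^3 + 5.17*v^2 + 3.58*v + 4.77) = -9.7263*v^5 + 22.2423*v^4 - 26.0097*v^3 - 2.1858*v^2 - 8.8677*v + 8.586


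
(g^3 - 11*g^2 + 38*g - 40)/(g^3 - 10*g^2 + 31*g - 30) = (g - 4)/(g - 3)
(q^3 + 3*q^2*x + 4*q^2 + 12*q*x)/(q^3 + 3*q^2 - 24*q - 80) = q*(q + 3*x)/(q^2 - q - 20)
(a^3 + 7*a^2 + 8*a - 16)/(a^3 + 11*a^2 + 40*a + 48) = (a - 1)/(a + 3)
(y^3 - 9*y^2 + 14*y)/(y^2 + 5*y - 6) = y*(y^2 - 9*y + 14)/(y^2 + 5*y - 6)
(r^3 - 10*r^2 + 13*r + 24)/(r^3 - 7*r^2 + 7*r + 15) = (r - 8)/(r - 5)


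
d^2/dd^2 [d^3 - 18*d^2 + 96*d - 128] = 6*d - 36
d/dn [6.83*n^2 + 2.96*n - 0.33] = 13.66*n + 2.96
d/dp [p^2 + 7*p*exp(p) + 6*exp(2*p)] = 7*p*exp(p) + 2*p + 12*exp(2*p) + 7*exp(p)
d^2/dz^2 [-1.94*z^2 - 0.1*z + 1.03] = -3.88000000000000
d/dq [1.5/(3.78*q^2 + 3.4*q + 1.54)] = (-11.34*q - 5.1)/(3.78*q^2 + 3.4*q + 1.54)^2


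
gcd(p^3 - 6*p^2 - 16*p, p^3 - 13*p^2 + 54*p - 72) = 1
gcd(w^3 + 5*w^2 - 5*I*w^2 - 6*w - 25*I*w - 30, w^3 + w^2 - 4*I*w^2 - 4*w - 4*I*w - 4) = w - 2*I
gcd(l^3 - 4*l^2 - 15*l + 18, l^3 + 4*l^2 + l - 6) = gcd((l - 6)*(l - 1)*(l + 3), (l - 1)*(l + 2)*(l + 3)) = l^2 + 2*l - 3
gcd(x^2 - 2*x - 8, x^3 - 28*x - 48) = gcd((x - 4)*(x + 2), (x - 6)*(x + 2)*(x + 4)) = x + 2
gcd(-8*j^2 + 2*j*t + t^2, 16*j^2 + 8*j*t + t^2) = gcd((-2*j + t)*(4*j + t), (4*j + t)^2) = 4*j + t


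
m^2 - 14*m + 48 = (m - 8)*(m - 6)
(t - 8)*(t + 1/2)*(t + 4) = t^3 - 7*t^2/2 - 34*t - 16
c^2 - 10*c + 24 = (c - 6)*(c - 4)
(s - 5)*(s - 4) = s^2 - 9*s + 20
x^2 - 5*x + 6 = (x - 3)*(x - 2)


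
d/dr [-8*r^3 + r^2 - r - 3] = -24*r^2 + 2*r - 1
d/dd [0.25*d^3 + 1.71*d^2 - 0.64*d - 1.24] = 0.75*d^2 + 3.42*d - 0.64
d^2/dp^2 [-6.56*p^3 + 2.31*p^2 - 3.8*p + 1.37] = 4.62 - 39.36*p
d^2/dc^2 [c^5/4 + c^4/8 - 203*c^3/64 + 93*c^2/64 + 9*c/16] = 5*c^3 + 3*c^2/2 - 609*c/32 + 93/32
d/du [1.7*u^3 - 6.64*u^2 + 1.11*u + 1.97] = 5.1*u^2 - 13.28*u + 1.11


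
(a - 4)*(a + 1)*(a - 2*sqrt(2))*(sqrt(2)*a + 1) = sqrt(2)*a^4 - 3*sqrt(2)*a^3 - 3*a^3 - 6*sqrt(2)*a^2 + 9*a^2 + 6*sqrt(2)*a + 12*a + 8*sqrt(2)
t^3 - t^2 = t^2*(t - 1)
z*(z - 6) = z^2 - 6*z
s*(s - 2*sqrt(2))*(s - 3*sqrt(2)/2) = s^3 - 7*sqrt(2)*s^2/2 + 6*s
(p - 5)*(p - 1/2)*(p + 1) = p^3 - 9*p^2/2 - 3*p + 5/2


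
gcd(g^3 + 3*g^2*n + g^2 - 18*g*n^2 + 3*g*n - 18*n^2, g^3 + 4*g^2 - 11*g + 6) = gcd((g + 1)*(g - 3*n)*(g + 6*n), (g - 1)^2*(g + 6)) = 1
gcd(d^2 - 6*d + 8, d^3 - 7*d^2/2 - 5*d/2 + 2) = d - 4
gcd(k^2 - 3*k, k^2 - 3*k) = k^2 - 3*k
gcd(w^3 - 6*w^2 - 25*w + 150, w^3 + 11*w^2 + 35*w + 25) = w + 5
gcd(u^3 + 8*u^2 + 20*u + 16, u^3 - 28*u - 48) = u^2 + 6*u + 8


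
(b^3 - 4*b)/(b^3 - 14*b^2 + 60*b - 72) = b*(b + 2)/(b^2 - 12*b + 36)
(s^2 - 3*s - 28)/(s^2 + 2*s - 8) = (s - 7)/(s - 2)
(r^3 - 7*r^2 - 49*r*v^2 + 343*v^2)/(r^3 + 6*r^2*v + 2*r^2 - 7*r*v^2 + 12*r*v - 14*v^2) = (r^2 - 7*r*v - 7*r + 49*v)/(r^2 - r*v + 2*r - 2*v)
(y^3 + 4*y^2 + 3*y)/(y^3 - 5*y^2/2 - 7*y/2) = 2*(y + 3)/(2*y - 7)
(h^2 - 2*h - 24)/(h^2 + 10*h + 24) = (h - 6)/(h + 6)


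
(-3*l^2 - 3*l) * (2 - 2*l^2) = 6*l^4 + 6*l^3 - 6*l^2 - 6*l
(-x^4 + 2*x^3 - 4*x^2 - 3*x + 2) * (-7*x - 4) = 7*x^5 - 10*x^4 + 20*x^3 + 37*x^2 - 2*x - 8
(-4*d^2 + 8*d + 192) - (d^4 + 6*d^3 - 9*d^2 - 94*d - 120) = -d^4 - 6*d^3 + 5*d^2 + 102*d + 312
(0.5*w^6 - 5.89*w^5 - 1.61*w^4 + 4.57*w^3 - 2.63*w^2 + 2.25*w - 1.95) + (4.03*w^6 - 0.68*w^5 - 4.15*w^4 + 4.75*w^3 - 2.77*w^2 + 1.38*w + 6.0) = 4.53*w^6 - 6.57*w^5 - 5.76*w^4 + 9.32*w^3 - 5.4*w^2 + 3.63*w + 4.05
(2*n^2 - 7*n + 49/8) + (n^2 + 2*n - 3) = 3*n^2 - 5*n + 25/8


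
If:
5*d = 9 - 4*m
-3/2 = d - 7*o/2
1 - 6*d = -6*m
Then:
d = 29/27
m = 49/54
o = 139/189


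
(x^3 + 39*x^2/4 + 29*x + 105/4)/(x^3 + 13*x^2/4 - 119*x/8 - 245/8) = 2*(x + 3)/(2*x - 7)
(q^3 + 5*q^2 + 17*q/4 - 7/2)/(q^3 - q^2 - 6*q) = (q^2 + 3*q - 7/4)/(q*(q - 3))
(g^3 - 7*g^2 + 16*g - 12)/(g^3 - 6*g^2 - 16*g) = (-g^3 + 7*g^2 - 16*g + 12)/(g*(-g^2 + 6*g + 16))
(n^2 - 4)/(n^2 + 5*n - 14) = (n + 2)/(n + 7)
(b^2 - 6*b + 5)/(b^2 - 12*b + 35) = (b - 1)/(b - 7)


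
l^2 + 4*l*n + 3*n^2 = (l + n)*(l + 3*n)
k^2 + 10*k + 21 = (k + 3)*(k + 7)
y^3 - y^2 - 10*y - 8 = (y - 4)*(y + 1)*(y + 2)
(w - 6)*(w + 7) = w^2 + w - 42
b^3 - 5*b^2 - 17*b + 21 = (b - 7)*(b - 1)*(b + 3)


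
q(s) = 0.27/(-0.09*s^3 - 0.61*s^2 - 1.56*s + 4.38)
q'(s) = 0.27*(0.27*s^2 + 1.22*s + 1.56)/(-0.09*s^3 - 0.61*s^2 - 1.56*s + 4.38)^2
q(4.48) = -0.01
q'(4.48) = 0.01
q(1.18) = 0.18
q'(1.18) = 0.38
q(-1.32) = 0.05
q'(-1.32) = 0.00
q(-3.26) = 0.04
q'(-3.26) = 0.00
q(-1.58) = 0.05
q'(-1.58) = 0.00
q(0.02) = 0.06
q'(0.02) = 0.02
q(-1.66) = 0.05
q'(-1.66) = 0.00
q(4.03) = -0.02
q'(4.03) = 0.01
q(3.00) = -0.03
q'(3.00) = 0.03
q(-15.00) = 0.00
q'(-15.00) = 0.00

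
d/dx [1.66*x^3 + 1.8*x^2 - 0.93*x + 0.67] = 4.98*x^2 + 3.6*x - 0.93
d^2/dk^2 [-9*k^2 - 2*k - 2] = -18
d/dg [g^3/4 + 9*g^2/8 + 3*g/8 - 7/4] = 3*g^2/4 + 9*g/4 + 3/8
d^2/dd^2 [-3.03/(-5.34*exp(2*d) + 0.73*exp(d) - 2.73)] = ((2.2119 - 64.7208*exp(d))*(5.34*exp(2*d) - 0.73*exp(d) + 2.73) + 3.03*(10.68*exp(d) - 0.73)*(21.36*exp(d) - 1.46)*exp(d))*exp(d)/(5.34*exp(2*d) - 0.73*exp(d) + 2.73)^3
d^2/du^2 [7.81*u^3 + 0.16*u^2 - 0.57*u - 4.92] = 46.86*u + 0.32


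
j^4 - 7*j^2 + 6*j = j*(j - 2)*(j - 1)*(j + 3)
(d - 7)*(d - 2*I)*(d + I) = d^3 - 7*d^2 - I*d^2 + 2*d + 7*I*d - 14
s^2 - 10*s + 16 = (s - 8)*(s - 2)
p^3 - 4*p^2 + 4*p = p*(p - 2)^2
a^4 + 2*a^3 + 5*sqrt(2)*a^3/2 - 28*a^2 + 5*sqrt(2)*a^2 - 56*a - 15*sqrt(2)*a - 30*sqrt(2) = (a + 2)*(a - 3*sqrt(2))*(a + sqrt(2)/2)*(a + 5*sqrt(2))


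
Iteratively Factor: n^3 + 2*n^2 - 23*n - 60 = (n - 5)*(n^2 + 7*n + 12) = (n - 5)*(n + 3)*(n + 4)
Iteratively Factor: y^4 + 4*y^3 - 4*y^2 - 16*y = (y + 4)*(y^3 - 4*y) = (y + 2)*(y + 4)*(y^2 - 2*y) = (y - 2)*(y + 2)*(y + 4)*(y)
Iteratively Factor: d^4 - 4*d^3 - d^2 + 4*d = (d - 1)*(d^3 - 3*d^2 - 4*d) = (d - 4)*(d - 1)*(d^2 + d) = d*(d - 4)*(d - 1)*(d + 1)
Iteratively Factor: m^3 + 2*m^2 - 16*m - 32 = (m + 4)*(m^2 - 2*m - 8) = (m - 4)*(m + 4)*(m + 2)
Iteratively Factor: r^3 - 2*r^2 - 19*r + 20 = (r - 5)*(r^2 + 3*r - 4) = (r - 5)*(r - 1)*(r + 4)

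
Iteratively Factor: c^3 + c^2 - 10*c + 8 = (c + 4)*(c^2 - 3*c + 2) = (c - 1)*(c + 4)*(c - 2)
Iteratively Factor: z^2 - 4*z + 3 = (z - 3)*(z - 1)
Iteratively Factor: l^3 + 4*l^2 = (l + 4)*(l^2) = l*(l + 4)*(l)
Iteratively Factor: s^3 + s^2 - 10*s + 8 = (s + 4)*(s^2 - 3*s + 2) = (s - 2)*(s + 4)*(s - 1)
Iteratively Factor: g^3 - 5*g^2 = (g - 5)*(g^2) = g*(g - 5)*(g)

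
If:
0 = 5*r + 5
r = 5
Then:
No Solution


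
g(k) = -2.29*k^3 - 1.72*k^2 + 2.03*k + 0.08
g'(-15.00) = -1492.12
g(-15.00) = 7311.38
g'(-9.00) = -523.48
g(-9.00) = 1511.90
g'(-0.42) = 2.26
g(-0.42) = -0.91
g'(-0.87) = -0.18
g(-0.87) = -1.48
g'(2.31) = -42.58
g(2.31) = -32.64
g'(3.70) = -104.75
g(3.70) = -131.95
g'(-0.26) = 2.46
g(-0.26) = -0.52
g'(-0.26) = 2.46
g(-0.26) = -0.52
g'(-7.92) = -401.66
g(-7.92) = 1013.77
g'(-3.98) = -93.10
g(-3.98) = 109.13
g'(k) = -6.87*k^2 - 3.44*k + 2.03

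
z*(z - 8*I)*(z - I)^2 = z^4 - 10*I*z^3 - 17*z^2 + 8*I*z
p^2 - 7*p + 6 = (p - 6)*(p - 1)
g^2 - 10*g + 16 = (g - 8)*(g - 2)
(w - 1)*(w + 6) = w^2 + 5*w - 6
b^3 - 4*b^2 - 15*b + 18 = (b - 6)*(b - 1)*(b + 3)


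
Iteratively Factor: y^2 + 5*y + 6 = (y + 3)*(y + 2)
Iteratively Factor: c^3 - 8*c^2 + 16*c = (c - 4)*(c^2 - 4*c) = (c - 4)^2*(c)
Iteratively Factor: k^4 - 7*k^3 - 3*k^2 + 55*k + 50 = (k + 1)*(k^3 - 8*k^2 + 5*k + 50) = (k - 5)*(k + 1)*(k^2 - 3*k - 10) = (k - 5)*(k + 1)*(k + 2)*(k - 5)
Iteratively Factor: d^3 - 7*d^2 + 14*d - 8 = (d - 2)*(d^2 - 5*d + 4) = (d - 4)*(d - 2)*(d - 1)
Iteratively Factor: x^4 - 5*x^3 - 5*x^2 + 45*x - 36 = (x + 3)*(x^3 - 8*x^2 + 19*x - 12) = (x - 4)*(x + 3)*(x^2 - 4*x + 3) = (x - 4)*(x - 3)*(x + 3)*(x - 1)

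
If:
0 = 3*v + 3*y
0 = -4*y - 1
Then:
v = 1/4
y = -1/4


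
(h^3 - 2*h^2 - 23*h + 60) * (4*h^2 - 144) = 4*h^5 - 8*h^4 - 236*h^3 + 528*h^2 + 3312*h - 8640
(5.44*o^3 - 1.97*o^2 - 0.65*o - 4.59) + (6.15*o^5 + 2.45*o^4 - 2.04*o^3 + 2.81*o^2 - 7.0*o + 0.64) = 6.15*o^5 + 2.45*o^4 + 3.4*o^3 + 0.84*o^2 - 7.65*o - 3.95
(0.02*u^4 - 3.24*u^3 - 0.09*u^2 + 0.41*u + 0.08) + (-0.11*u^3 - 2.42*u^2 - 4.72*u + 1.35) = 0.02*u^4 - 3.35*u^3 - 2.51*u^2 - 4.31*u + 1.43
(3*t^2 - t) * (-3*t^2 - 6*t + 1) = -9*t^4 - 15*t^3 + 9*t^2 - t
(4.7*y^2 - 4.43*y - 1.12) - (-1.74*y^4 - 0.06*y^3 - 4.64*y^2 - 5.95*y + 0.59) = 1.74*y^4 + 0.06*y^3 + 9.34*y^2 + 1.52*y - 1.71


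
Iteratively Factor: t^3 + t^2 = (t + 1)*(t^2) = t*(t + 1)*(t)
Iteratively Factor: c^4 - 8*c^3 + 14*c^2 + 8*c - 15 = (c + 1)*(c^3 - 9*c^2 + 23*c - 15) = (c - 3)*(c + 1)*(c^2 - 6*c + 5) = (c - 3)*(c - 1)*(c + 1)*(c - 5)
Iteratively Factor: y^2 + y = (y + 1)*(y)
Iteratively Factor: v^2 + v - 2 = (v - 1)*(v + 2)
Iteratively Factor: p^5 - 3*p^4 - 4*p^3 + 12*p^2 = (p - 3)*(p^4 - 4*p^2) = p*(p - 3)*(p^3 - 4*p) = p^2*(p - 3)*(p^2 - 4) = p^2*(p - 3)*(p + 2)*(p - 2)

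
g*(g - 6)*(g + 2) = g^3 - 4*g^2 - 12*g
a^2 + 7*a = a*(a + 7)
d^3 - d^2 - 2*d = d*(d - 2)*(d + 1)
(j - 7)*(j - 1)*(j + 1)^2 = j^4 - 6*j^3 - 8*j^2 + 6*j + 7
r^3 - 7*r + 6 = (r - 2)*(r - 1)*(r + 3)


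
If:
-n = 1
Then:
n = -1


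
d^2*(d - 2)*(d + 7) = d^4 + 5*d^3 - 14*d^2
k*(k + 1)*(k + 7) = k^3 + 8*k^2 + 7*k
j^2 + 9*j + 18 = (j + 3)*(j + 6)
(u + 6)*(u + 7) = u^2 + 13*u + 42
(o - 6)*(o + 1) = o^2 - 5*o - 6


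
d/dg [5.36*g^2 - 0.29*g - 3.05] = 10.72*g - 0.29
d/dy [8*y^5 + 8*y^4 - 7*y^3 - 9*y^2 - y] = 40*y^4 + 32*y^3 - 21*y^2 - 18*y - 1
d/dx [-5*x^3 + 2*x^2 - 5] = x*(4 - 15*x)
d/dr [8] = 0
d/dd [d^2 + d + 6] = 2*d + 1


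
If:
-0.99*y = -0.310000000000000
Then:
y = 0.31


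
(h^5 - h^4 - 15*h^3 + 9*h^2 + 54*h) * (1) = h^5 - h^4 - 15*h^3 + 9*h^2 + 54*h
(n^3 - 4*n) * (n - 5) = n^4 - 5*n^3 - 4*n^2 + 20*n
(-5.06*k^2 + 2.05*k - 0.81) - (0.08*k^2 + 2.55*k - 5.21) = -5.14*k^2 - 0.5*k + 4.4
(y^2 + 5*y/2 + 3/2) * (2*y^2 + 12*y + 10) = 2*y^4 + 17*y^3 + 43*y^2 + 43*y + 15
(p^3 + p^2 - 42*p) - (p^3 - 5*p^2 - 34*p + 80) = 6*p^2 - 8*p - 80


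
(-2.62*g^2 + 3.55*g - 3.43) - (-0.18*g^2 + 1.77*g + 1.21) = -2.44*g^2 + 1.78*g - 4.64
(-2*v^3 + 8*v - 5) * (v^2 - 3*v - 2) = -2*v^5 + 6*v^4 + 12*v^3 - 29*v^2 - v + 10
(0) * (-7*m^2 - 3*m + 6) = 0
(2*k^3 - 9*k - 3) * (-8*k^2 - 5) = -16*k^5 + 62*k^3 + 24*k^2 + 45*k + 15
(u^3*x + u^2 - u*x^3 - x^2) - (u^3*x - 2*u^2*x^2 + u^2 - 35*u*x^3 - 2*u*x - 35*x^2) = 2*u^2*x^2 + 34*u*x^3 + 2*u*x + 34*x^2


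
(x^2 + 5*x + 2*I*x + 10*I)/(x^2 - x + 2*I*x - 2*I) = (x + 5)/(x - 1)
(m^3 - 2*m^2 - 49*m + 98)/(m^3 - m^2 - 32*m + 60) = (m^2 - 49)/(m^2 + m - 30)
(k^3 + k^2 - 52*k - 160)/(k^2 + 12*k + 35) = (k^2 - 4*k - 32)/(k + 7)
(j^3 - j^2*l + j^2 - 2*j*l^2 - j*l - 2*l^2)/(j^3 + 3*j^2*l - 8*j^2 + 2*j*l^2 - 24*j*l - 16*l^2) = (j^2 - 2*j*l + j - 2*l)/(j^2 + 2*j*l - 8*j - 16*l)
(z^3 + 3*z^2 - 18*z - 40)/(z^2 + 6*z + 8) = (z^2 + z - 20)/(z + 4)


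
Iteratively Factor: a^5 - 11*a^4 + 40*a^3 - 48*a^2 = (a)*(a^4 - 11*a^3 + 40*a^2 - 48*a) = a^2*(a^3 - 11*a^2 + 40*a - 48) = a^2*(a - 4)*(a^2 - 7*a + 12) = a^2*(a - 4)*(a - 3)*(a - 4)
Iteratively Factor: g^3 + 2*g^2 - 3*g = (g + 3)*(g^2 - g) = g*(g + 3)*(g - 1)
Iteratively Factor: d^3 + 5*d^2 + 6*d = (d)*(d^2 + 5*d + 6) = d*(d + 2)*(d + 3)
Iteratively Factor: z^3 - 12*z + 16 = (z - 2)*(z^2 + 2*z - 8) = (z - 2)^2*(z + 4)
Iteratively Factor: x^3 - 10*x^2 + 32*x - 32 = (x - 2)*(x^2 - 8*x + 16) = (x - 4)*(x - 2)*(x - 4)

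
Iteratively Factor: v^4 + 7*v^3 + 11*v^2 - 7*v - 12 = (v + 4)*(v^3 + 3*v^2 - v - 3) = (v + 3)*(v + 4)*(v^2 - 1) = (v + 1)*(v + 3)*(v + 4)*(v - 1)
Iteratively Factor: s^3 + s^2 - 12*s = (s + 4)*(s^2 - 3*s) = (s - 3)*(s + 4)*(s)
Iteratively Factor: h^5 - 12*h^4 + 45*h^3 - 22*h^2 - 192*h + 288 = (h - 4)*(h^4 - 8*h^3 + 13*h^2 + 30*h - 72) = (h - 4)*(h - 3)*(h^3 - 5*h^2 - 2*h + 24) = (h - 4)^2*(h - 3)*(h^2 - h - 6) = (h - 4)^2*(h - 3)^2*(h + 2)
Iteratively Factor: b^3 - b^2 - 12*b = (b - 4)*(b^2 + 3*b) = b*(b - 4)*(b + 3)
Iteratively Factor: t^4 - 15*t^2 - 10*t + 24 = (t - 4)*(t^3 + 4*t^2 + t - 6) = (t - 4)*(t + 3)*(t^2 + t - 2) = (t - 4)*(t + 2)*(t + 3)*(t - 1)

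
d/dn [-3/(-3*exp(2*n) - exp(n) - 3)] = (-18*exp(n) - 3)*exp(n)/(3*exp(2*n) + exp(n) + 3)^2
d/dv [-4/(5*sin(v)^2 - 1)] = 80*sin(2*v)/(3 - 5*cos(2*v))^2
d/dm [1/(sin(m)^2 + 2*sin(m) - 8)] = -2*(sin(m) + 1)*cos(m)/(sin(m)^2 + 2*sin(m) - 8)^2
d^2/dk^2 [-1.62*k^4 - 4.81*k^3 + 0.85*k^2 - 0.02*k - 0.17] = -19.44*k^2 - 28.86*k + 1.7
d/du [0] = 0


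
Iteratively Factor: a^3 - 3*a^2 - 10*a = (a + 2)*(a^2 - 5*a) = a*(a + 2)*(a - 5)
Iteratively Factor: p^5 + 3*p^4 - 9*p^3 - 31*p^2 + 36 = (p + 2)*(p^4 + p^3 - 11*p^2 - 9*p + 18) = (p - 1)*(p + 2)*(p^3 + 2*p^2 - 9*p - 18) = (p - 1)*(p + 2)*(p + 3)*(p^2 - p - 6) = (p - 1)*(p + 2)^2*(p + 3)*(p - 3)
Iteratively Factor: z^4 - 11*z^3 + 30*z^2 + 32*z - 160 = (z - 5)*(z^3 - 6*z^2 + 32) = (z - 5)*(z - 4)*(z^2 - 2*z - 8) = (z - 5)*(z - 4)^2*(z + 2)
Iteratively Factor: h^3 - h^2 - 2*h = (h + 1)*(h^2 - 2*h) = (h - 2)*(h + 1)*(h)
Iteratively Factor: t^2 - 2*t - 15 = (t - 5)*(t + 3)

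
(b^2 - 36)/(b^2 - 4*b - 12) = (b + 6)/(b + 2)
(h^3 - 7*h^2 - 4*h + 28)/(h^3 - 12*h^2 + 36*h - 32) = (h^2 - 5*h - 14)/(h^2 - 10*h + 16)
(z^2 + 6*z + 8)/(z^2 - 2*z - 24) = (z + 2)/(z - 6)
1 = 1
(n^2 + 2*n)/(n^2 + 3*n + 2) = n/(n + 1)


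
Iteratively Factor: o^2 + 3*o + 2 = (o + 1)*(o + 2)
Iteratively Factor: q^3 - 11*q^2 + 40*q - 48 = (q - 4)*(q^2 - 7*q + 12) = (q - 4)*(q - 3)*(q - 4)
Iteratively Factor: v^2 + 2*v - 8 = (v - 2)*(v + 4)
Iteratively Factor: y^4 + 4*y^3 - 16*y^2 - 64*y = (y + 4)*(y^3 - 16*y) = (y + 4)^2*(y^2 - 4*y) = (y - 4)*(y + 4)^2*(y)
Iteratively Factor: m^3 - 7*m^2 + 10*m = (m - 2)*(m^2 - 5*m) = (m - 5)*(m - 2)*(m)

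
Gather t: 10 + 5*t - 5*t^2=-5*t^2 + 5*t + 10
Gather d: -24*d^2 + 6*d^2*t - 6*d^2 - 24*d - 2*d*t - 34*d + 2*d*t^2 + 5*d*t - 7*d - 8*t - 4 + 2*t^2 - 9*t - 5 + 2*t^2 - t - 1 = d^2*(6*t - 30) + d*(2*t^2 + 3*t - 65) + 4*t^2 - 18*t - 10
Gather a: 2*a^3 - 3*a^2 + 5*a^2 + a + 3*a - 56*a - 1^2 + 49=2*a^3 + 2*a^2 - 52*a + 48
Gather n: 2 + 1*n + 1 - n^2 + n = -n^2 + 2*n + 3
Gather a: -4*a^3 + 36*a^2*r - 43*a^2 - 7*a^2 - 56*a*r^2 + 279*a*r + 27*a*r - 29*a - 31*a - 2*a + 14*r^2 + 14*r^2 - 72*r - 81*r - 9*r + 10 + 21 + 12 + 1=-4*a^3 + a^2*(36*r - 50) + a*(-56*r^2 + 306*r - 62) + 28*r^2 - 162*r + 44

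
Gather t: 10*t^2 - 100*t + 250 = 10*t^2 - 100*t + 250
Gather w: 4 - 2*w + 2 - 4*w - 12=-6*w - 6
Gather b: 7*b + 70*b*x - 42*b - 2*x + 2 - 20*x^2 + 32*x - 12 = b*(70*x - 35) - 20*x^2 + 30*x - 10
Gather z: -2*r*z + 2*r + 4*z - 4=2*r + z*(4 - 2*r) - 4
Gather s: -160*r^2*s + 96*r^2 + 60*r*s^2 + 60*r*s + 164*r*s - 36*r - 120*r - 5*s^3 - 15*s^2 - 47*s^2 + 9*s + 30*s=96*r^2 - 156*r - 5*s^3 + s^2*(60*r - 62) + s*(-160*r^2 + 224*r + 39)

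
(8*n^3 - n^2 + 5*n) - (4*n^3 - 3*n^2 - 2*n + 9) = 4*n^3 + 2*n^2 + 7*n - 9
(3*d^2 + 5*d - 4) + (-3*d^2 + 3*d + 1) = 8*d - 3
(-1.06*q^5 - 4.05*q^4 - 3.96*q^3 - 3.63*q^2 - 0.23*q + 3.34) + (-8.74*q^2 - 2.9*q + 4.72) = -1.06*q^5 - 4.05*q^4 - 3.96*q^3 - 12.37*q^2 - 3.13*q + 8.06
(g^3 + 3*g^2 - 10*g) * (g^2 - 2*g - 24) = g^5 + g^4 - 40*g^3 - 52*g^2 + 240*g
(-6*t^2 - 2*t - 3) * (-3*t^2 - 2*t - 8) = 18*t^4 + 18*t^3 + 61*t^2 + 22*t + 24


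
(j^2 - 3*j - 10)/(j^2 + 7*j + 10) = (j - 5)/(j + 5)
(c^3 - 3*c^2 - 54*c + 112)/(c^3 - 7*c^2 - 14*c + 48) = (c + 7)/(c + 3)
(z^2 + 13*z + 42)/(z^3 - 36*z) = (z + 7)/(z*(z - 6))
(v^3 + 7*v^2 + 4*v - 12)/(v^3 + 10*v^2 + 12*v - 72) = (v^2 + v - 2)/(v^2 + 4*v - 12)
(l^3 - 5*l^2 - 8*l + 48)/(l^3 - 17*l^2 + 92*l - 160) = (l^2 - l - 12)/(l^2 - 13*l + 40)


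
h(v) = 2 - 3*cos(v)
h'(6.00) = -0.84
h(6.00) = -0.88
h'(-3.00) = -0.42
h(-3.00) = 4.97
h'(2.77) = 1.09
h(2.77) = 4.80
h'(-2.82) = -0.95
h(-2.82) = 4.85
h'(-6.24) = 0.13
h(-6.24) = -1.00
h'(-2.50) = -1.80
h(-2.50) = 4.40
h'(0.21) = 0.63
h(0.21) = -0.93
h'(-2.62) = -1.49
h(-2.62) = 4.60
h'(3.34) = -0.59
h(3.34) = 4.94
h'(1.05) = 2.60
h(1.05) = 0.51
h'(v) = 3*sin(v)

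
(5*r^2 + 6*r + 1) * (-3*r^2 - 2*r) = -15*r^4 - 28*r^3 - 15*r^2 - 2*r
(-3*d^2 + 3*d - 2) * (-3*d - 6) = 9*d^3 + 9*d^2 - 12*d + 12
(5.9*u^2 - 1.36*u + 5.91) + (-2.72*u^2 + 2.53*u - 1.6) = 3.18*u^2 + 1.17*u + 4.31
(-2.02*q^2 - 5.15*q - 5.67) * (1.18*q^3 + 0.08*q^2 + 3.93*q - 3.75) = -2.3836*q^5 - 6.2386*q^4 - 15.0412*q^3 - 13.1181*q^2 - 2.9706*q + 21.2625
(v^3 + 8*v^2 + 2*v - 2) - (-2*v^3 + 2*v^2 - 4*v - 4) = 3*v^3 + 6*v^2 + 6*v + 2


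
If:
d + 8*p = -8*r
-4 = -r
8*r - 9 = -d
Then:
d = -23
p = -9/8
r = 4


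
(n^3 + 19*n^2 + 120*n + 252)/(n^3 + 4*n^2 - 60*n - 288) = (n + 7)/(n - 8)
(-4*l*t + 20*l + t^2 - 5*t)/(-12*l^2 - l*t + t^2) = (t - 5)/(3*l + t)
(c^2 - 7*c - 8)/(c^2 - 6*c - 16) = (c + 1)/(c + 2)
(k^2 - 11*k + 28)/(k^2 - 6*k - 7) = (k - 4)/(k + 1)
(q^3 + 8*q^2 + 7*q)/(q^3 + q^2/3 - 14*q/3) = 3*(q^2 + 8*q + 7)/(3*q^2 + q - 14)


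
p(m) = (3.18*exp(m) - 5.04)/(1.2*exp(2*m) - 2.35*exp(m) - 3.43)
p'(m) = (3.18*exp(m) - 5.04)*(-2.4*exp(2*m) + 2.35*exp(m))/(1.2*exp(2*m) - 2.35*exp(m) - 3.43)^2 + 3.18*exp(m)/(1.2*exp(2*m) - 2.35*exp(m) - 3.43) = (-3.816*exp(2*m) + 12.096*exp(m) - 22.7514)*exp(m)/(1.44*exp(4*m) - 5.64*exp(3*m) - 2.7095*exp(2*m) + 16.121*exp(m) + 11.7649)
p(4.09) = 0.04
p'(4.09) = -0.05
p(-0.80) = 0.85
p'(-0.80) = -0.45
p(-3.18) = 1.39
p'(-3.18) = -0.07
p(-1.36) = 1.07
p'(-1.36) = -0.33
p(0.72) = -0.47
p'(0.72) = -2.82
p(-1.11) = 0.98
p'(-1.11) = -0.38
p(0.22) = 0.24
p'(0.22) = -0.84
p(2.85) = 0.16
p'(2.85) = -0.17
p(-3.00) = 1.38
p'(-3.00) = -0.09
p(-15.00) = 1.47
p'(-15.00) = 0.00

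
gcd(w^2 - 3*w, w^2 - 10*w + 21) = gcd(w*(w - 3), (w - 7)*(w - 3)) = w - 3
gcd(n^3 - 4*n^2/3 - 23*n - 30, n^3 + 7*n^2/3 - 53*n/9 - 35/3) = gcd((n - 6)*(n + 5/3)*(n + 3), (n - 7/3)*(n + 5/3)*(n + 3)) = n^2 + 14*n/3 + 5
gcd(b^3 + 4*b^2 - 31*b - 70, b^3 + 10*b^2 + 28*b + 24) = b + 2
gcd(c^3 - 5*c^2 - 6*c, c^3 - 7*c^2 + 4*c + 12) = c^2 - 5*c - 6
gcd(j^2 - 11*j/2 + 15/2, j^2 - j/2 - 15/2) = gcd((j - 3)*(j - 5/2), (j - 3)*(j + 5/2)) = j - 3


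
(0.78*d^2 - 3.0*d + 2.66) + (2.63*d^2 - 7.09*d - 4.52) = 3.41*d^2 - 10.09*d - 1.86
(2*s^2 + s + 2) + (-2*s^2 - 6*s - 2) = -5*s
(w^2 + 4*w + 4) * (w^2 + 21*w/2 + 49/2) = w^4 + 29*w^3/2 + 141*w^2/2 + 140*w + 98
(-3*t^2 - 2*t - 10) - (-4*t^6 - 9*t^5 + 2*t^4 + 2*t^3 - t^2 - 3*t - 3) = 4*t^6 + 9*t^5 - 2*t^4 - 2*t^3 - 2*t^2 + t - 7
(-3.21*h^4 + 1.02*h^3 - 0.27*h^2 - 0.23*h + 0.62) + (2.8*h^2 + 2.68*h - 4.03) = -3.21*h^4 + 1.02*h^3 + 2.53*h^2 + 2.45*h - 3.41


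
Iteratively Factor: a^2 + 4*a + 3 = (a + 1)*(a + 3)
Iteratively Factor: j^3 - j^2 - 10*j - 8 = (j + 1)*(j^2 - 2*j - 8) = (j - 4)*(j + 1)*(j + 2)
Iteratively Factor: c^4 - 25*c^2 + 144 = (c + 4)*(c^3 - 4*c^2 - 9*c + 36) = (c - 4)*(c + 4)*(c^2 - 9) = (c - 4)*(c + 3)*(c + 4)*(c - 3)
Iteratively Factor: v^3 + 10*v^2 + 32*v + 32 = (v + 4)*(v^2 + 6*v + 8) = (v + 2)*(v + 4)*(v + 4)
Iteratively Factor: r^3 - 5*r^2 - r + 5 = (r + 1)*(r^2 - 6*r + 5) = (r - 1)*(r + 1)*(r - 5)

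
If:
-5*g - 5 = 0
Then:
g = -1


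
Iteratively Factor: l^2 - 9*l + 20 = (l - 4)*(l - 5)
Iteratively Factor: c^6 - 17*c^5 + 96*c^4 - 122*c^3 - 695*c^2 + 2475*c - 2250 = (c - 5)*(c^5 - 12*c^4 + 36*c^3 + 58*c^2 - 405*c + 450) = (c - 5)*(c - 2)*(c^4 - 10*c^3 + 16*c^2 + 90*c - 225) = (c - 5)*(c - 3)*(c - 2)*(c^3 - 7*c^2 - 5*c + 75) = (c - 5)^2*(c - 3)*(c - 2)*(c^2 - 2*c - 15) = (c - 5)^2*(c - 3)*(c - 2)*(c + 3)*(c - 5)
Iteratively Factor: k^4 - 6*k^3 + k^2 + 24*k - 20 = (k - 5)*(k^3 - k^2 - 4*k + 4) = (k - 5)*(k - 2)*(k^2 + k - 2) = (k - 5)*(k - 2)*(k + 2)*(k - 1)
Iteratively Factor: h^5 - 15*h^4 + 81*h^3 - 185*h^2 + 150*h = (h)*(h^4 - 15*h^3 + 81*h^2 - 185*h + 150) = h*(h - 5)*(h^3 - 10*h^2 + 31*h - 30) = h*(h - 5)*(h - 2)*(h^2 - 8*h + 15) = h*(h - 5)^2*(h - 2)*(h - 3)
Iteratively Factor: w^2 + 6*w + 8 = (w + 2)*(w + 4)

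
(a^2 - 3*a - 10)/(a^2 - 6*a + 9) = (a^2 - 3*a - 10)/(a^2 - 6*a + 9)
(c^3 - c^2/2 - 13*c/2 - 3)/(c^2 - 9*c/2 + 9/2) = (2*c^2 + 5*c + 2)/(2*c - 3)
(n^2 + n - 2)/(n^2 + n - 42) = (n^2 + n - 2)/(n^2 + n - 42)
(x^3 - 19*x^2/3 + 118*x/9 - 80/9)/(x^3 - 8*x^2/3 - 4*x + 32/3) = (x - 5/3)/(x + 2)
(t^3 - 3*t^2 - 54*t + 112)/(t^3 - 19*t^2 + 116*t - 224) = (t^2 + 5*t - 14)/(t^2 - 11*t + 28)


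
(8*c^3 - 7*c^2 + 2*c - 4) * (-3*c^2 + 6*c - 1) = -24*c^5 + 69*c^4 - 56*c^3 + 31*c^2 - 26*c + 4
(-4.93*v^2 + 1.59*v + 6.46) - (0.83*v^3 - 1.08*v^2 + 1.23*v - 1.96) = -0.83*v^3 - 3.85*v^2 + 0.36*v + 8.42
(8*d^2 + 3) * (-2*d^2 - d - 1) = -16*d^4 - 8*d^3 - 14*d^2 - 3*d - 3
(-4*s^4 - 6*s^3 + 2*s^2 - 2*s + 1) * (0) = 0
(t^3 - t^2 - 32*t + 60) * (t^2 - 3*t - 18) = t^5 - 4*t^4 - 47*t^3 + 174*t^2 + 396*t - 1080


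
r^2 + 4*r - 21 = (r - 3)*(r + 7)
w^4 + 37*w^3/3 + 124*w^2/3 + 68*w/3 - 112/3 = (w - 2/3)*(w + 2)*(w + 4)*(w + 7)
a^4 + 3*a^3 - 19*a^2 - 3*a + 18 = (a - 3)*(a - 1)*(a + 1)*(a + 6)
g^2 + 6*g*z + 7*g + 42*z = (g + 7)*(g + 6*z)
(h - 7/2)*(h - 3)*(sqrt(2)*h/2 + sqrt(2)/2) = sqrt(2)*h^3/2 - 11*sqrt(2)*h^2/4 + 2*sqrt(2)*h + 21*sqrt(2)/4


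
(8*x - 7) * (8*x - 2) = 64*x^2 - 72*x + 14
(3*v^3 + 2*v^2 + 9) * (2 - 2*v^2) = -6*v^5 - 4*v^4 + 6*v^3 - 14*v^2 + 18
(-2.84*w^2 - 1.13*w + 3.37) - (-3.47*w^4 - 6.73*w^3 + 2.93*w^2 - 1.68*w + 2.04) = 3.47*w^4 + 6.73*w^3 - 5.77*w^2 + 0.55*w + 1.33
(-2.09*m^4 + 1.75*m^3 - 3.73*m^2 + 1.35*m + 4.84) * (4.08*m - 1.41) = -8.5272*m^5 + 10.0869*m^4 - 17.6859*m^3 + 10.7673*m^2 + 17.8437*m - 6.8244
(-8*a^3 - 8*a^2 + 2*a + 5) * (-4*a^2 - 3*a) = 32*a^5 + 56*a^4 + 16*a^3 - 26*a^2 - 15*a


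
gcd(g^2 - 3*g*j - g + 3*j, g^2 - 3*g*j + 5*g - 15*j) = g - 3*j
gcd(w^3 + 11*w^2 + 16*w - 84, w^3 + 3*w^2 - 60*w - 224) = w + 7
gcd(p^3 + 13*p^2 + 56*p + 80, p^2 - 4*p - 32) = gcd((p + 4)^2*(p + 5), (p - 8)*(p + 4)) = p + 4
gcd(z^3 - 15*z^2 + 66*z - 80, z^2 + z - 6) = z - 2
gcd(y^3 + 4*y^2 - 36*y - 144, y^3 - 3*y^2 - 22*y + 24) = y^2 - 2*y - 24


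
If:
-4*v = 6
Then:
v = -3/2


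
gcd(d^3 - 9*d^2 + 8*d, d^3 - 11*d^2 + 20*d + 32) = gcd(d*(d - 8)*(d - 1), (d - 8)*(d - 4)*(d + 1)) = d - 8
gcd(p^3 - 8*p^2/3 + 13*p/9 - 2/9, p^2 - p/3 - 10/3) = p - 2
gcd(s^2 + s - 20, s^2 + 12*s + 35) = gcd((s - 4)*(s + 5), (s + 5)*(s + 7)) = s + 5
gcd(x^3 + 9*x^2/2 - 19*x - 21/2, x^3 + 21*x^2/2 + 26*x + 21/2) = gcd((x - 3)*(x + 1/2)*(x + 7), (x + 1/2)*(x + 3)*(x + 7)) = x^2 + 15*x/2 + 7/2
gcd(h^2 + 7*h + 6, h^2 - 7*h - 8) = h + 1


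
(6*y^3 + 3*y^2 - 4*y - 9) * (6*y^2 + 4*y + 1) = 36*y^5 + 42*y^4 - 6*y^3 - 67*y^2 - 40*y - 9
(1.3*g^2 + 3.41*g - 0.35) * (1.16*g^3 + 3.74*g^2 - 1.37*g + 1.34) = 1.508*g^5 + 8.8176*g^4 + 10.5664*g^3 - 4.2387*g^2 + 5.0489*g - 0.469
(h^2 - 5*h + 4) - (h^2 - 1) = 5 - 5*h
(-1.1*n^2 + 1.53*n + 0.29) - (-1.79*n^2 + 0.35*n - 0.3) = 0.69*n^2 + 1.18*n + 0.59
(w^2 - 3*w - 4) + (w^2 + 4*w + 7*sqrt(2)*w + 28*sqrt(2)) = 2*w^2 + w + 7*sqrt(2)*w - 4 + 28*sqrt(2)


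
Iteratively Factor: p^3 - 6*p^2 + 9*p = (p)*(p^2 - 6*p + 9) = p*(p - 3)*(p - 3)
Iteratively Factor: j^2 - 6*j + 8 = (j - 2)*(j - 4)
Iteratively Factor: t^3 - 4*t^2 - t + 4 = (t + 1)*(t^2 - 5*t + 4) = (t - 1)*(t + 1)*(t - 4)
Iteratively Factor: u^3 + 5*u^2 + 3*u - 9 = (u + 3)*(u^2 + 2*u - 3) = (u - 1)*(u + 3)*(u + 3)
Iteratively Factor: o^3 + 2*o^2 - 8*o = (o + 4)*(o^2 - 2*o) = (o - 2)*(o + 4)*(o)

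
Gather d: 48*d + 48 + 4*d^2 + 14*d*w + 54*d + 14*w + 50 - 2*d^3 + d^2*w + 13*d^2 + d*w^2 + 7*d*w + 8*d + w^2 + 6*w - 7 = -2*d^3 + d^2*(w + 17) + d*(w^2 + 21*w + 110) + w^2 + 20*w + 91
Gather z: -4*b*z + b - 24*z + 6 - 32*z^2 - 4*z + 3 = b - 32*z^2 + z*(-4*b - 28) + 9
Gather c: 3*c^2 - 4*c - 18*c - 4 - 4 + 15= 3*c^2 - 22*c + 7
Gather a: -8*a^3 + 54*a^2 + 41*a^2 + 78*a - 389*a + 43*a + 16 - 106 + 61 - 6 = -8*a^3 + 95*a^2 - 268*a - 35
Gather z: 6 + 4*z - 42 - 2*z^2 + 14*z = -2*z^2 + 18*z - 36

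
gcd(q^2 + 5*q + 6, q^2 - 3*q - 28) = 1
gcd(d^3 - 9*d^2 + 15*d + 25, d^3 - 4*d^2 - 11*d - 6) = d + 1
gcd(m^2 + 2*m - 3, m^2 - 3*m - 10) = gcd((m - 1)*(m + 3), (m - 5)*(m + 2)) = 1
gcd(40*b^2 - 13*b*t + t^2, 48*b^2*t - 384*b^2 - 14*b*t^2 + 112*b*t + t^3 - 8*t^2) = -8*b + t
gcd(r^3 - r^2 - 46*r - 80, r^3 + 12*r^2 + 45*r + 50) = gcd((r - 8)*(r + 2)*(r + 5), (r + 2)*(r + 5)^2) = r^2 + 7*r + 10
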